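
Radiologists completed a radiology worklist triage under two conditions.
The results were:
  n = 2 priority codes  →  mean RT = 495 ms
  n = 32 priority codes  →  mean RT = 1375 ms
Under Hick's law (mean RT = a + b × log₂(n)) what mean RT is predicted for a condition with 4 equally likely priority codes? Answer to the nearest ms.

715 ms

RT is linear in log₂ n, so two points fix the line:
  b = (1375 − 495) / (log₂ 32 − log₂ 2) = 880 / (5 − 1) = 220 ms/bit
  a = 495 − 220 × 1 = 275 ms
Then RT(4) = 275 + 220 × log₂ 4 = 275 + 220 × 2 ≈ 715.000 ms.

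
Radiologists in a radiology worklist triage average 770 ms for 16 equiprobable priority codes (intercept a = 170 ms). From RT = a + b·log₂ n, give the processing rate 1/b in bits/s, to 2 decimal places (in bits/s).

6.67 bits/s

b = (770 − 170)/log₂ 16 = 600/4 = 150.000 ms per bit = 0.15000 s/bit; the reciprocal is 6.667 bits/s.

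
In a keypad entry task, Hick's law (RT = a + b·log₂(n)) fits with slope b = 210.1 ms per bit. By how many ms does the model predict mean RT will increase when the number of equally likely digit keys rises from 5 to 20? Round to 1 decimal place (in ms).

420.2 ms

The intercept a cancels: ΔRT = b·(log₂ n₂ − log₂ n₁) = b·log₂(n₂/n₁).
log₂(20) − log₂(5) = log₂(20/5) = log₂(4) = 2.
ΔRT = 210.1 × 2.0000 = 420.200 ms.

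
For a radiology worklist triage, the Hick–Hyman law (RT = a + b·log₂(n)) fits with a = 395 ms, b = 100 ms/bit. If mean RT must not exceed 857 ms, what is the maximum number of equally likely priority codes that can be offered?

Information budget: (857 − 395)/100 = 4.6200 bits, so n ≤ 2^4.6200 = 24.590 → at most 24.

24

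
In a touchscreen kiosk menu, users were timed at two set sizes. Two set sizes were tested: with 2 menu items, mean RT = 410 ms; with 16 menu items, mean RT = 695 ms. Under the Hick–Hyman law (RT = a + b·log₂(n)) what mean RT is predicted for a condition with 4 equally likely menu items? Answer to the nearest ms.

Solve the two-equation system in a and b:
  b = (695 − 410) / (log₂ 16 − log₂ 2) = 285 / (4 − 1) = 95 ms/bit
  a = 410 − 95 × 1 = 315 ms
Then RT(4) = 315 + 95 × log₂ 4 = 315 + 95 × 2 ≈ 505.000 ms.

505 ms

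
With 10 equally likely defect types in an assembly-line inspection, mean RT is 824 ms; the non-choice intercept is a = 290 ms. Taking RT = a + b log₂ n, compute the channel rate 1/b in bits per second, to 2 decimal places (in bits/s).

6.22 bits/s

Choice component = 824 − 290 = 534 ms over log₂(10) = 3.3219 bits.
b = 534 / 3.3219 = 160.750 ms/bit, so 1/b = 6.221 bits/s.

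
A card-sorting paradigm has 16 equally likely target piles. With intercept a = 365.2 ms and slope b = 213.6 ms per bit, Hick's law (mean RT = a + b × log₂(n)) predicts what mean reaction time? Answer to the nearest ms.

log₂(16) = 4 bits, so RT = 365.2 + 213.6 × 4 ≈ 1219.600 ms.

1220 ms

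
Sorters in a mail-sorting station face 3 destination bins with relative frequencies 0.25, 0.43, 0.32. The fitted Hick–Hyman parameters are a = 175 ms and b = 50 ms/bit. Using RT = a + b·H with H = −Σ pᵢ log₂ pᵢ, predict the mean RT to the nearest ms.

Entropy contributions −pᵢ log₂ pᵢ: 0.5000, 0.5236, 0.5260; sum H = 1.5496 bits.
RT = a + bH = 175 + 50·1.5496 = 252.48 ms.

252 ms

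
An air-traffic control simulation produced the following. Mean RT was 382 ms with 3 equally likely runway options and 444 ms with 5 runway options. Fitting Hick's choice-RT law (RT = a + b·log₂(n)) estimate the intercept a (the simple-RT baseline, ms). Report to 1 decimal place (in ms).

248.7 ms

b = (RT₂ − RT₁)/(log₂ n₂ − log₂ n₁) = (444 − 382)/(2.3219 − 1.5850) = 84.129 ms/bit.
Intercept: a = 382 − 84.129·log₂(3) = 248.659 ms.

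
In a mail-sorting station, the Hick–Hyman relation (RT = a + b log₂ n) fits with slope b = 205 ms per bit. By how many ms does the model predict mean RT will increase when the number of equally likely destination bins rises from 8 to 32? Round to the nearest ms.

410 ms

ΔRT = (a + b log₂ n₂) − (a + b log₂ n₁) = b·(log₂ n₂ − log₂ n₁).
log₂(32) − log₂(8) = log₂(32/8) = log₂(4) = 2.
ΔRT = 205 × 2.0000 = 410.000 ms.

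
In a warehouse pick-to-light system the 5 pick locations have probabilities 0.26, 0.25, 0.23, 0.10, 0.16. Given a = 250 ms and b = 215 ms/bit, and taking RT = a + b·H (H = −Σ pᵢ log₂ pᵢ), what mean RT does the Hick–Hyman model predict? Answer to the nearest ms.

733 ms

H = 0.26·log₂(1/0.26) + 0.25·log₂(1/0.25) + 0.23·log₂(1/0.23) + 0.10·log₂(1/0.10) + 0.16·log₂(1/0.16) = 2.2482 bits.
RT = 250 + 215 × 2.2482 = 733.36 ms.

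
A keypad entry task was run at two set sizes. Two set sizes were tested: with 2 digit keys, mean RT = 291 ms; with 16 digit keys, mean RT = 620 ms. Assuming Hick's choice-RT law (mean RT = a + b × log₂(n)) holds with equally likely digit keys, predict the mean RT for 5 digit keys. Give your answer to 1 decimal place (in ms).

436.0 ms

RT is linear in log₂ n, so two points fix the line:
  b = (620 − 291) / (log₂ 16 − log₂ 2) = 329 / (4 − 1) = 109.667 ms/bit
  a = 291 − 109.667 × 1 = 181.333 ms
Then RT(5) = 181.333 + 109.667 × log₂ 5 = 181.333 + 109.667 × 2.3219 ≈ 435.971 ms.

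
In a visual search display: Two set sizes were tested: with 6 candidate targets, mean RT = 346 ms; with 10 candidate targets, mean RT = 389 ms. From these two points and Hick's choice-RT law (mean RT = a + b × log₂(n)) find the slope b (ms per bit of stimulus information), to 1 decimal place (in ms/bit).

58.3 ms/bit

Slope: b = (389 − 346) / (log₂ 10 − log₂ 6) = 43/0.7370 = 58.347 ms/bit.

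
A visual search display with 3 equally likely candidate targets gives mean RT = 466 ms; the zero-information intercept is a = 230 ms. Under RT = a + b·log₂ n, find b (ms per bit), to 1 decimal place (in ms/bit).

148.9 ms/bit

3 alternatives carry log₂ 3 = 1.5850 bits; the choice cost is 466 − 230 = 236 ms, so b = 236/1.5850 = 148.899 ms/bit.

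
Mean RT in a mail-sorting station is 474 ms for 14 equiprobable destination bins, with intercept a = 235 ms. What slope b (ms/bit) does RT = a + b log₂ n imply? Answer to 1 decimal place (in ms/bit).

b = (474 − 235) / log₂(14) = 239 / 3.8074 = 62.773 ms/bit.

62.8 ms/bit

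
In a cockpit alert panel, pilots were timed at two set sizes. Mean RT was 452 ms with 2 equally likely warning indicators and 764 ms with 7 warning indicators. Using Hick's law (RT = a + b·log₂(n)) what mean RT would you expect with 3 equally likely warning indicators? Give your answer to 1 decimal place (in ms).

Solve the two-equation system in a and b:
  b = (764 − 452) / (log₂ 7 − log₂ 2) = 312 / (2.8074 − 1) = 172.628 ms/bit
  a = 452 − 172.628 × 1 = 279.372 ms
Then RT(3) = 279.372 + 172.628 × log₂ 3 = 279.372 + 172.628 × 1.5850 ≈ 552.981 ms.

553.0 ms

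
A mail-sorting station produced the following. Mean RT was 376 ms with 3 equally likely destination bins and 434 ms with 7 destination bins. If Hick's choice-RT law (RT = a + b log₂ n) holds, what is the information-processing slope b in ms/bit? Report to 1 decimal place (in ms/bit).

47.4 ms/bit

Slope: b = (434 − 376) / (log₂ 7 − log₂ 3) = 58/1.2224 = 47.448 ms/bit.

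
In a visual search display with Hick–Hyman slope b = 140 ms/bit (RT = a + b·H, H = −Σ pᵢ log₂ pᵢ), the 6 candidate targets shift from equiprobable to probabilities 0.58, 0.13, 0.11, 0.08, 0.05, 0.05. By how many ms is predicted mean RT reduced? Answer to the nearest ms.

94 ms

The RT saving is b·ΔH. Equiprobable H₀ = log₂(6) = 2.5850 bits; with the given probabilities H = 1.9124 bits.
b·(H₀ − H) = 140 × (2.5850 − 1.9124) = 94.15 ms.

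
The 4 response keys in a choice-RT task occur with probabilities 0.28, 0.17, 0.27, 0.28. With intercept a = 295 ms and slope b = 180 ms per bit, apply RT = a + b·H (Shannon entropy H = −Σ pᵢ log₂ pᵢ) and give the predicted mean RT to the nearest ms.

650 ms

H = 0.28·log₂(1/0.28) + 0.17·log₂(1/0.17) + 0.27·log₂(1/0.27) + 0.28·log₂(1/0.28) = 1.9730 bits.
RT = 295 + 180 × 1.9730 = 650.15 ms.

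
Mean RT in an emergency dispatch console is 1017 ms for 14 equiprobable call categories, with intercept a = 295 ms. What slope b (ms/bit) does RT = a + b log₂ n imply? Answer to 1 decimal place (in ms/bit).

b = (1017 − 295) / log₂(14) = 722 / 3.8074 = 189.633 ms/bit.

189.6 ms/bit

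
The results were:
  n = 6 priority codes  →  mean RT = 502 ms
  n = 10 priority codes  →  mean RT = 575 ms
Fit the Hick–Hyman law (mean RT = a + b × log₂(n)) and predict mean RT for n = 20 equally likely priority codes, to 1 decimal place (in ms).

Fit slope and intercept:
  b = (575 − 502) / (log₂ 10 − log₂ 6) = 73 / (3.3219 − 2.5850) = 99.055 ms/bit
  a = 502 − 99.055 × 2.5850 = 245.947 ms
Then RT(20) = 245.947 + 99.055 × log₂ 20 = 245.947 + 99.055 × 4.3219 ≈ 674.055 ms.

674.1 ms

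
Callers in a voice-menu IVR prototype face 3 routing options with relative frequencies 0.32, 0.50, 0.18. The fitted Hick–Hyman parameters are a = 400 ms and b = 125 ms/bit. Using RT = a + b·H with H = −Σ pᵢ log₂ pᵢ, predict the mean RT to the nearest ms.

584 ms

H = 0.32·log₂(1/0.32) + 0.50·log₂(1/0.50) + 0.18·log₂(1/0.18) = 1.4713 bits.
RT = 400 + 125 × 1.4713 = 583.92 ms.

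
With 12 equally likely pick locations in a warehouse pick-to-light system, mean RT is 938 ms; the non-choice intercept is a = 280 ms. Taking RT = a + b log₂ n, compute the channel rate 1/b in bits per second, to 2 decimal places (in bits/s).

5.45 bits/s

b = (938 − 280)/log₂ 12 = 658/3.5850 = 183.544 ms per bit = 0.18354 s/bit; the reciprocal is 5.448 bits/s.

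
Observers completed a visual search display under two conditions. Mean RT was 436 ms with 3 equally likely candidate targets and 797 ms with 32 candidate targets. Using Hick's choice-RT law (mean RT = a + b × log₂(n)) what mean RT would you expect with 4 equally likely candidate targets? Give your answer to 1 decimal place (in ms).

479.9 ms

Fit slope and intercept:
  b = (797 − 436) / (log₂ 32 − log₂ 3) = 361 / (5 − 1.5850) = 105.709 ms/bit
  a = 436 − 105.709 × 1.5850 = 268.455 ms
Then RT(4) = 268.455 + 105.709 × log₂ 4 = 268.455 + 105.709 × 2 ≈ 479.873 ms.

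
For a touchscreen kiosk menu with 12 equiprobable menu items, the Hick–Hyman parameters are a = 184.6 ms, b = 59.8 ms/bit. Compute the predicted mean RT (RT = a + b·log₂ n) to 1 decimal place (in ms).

399.0 ms

log₂(12) = 3.5850 bits, so RT = 184.6 + 59.8 × 3.5850 ≈ 398.981 ms.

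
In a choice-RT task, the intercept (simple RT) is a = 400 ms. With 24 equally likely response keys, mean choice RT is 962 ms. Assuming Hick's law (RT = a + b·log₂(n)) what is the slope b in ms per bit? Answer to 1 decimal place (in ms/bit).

b = (962 − 400) / log₂(24) = 562 / 4.5850 = 122.575 ms/bit.

122.6 ms/bit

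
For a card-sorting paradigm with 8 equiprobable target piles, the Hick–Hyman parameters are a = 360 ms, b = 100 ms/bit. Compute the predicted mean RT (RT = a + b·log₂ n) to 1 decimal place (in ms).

log₂(8) = 3 bits, so RT = 360 + 100 × 3 ≈ 660.000 ms.

660.0 ms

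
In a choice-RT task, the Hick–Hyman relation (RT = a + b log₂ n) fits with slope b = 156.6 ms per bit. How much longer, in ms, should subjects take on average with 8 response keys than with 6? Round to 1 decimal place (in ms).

65.0 ms

Only the slope matters, since a is common to both: ΔRT = b·log₂(n₂/n₁).
log₂(8) − log₂(6) = 3 − 2.5850 = 0.4150.
ΔRT = 156.6 × 0.4150 = 64.995 ms.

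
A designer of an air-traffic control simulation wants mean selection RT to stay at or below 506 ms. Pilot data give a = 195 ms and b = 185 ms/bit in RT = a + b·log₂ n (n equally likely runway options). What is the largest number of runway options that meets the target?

Information budget: (506 − 195)/185 = 1.6811 bits, so n ≤ 2^1.6811 = 3.207 → at most 3.

3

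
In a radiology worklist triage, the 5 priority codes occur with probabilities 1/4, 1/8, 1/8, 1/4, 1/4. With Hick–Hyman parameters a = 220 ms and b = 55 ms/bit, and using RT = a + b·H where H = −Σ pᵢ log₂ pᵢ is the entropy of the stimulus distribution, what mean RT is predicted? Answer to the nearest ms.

344 ms

H = −Σ pᵢ log₂ pᵢ = 0.25·2 + 0.125·3 + 0.125·3 + 0.25·2 + 0.25·2 = 2.250 bits.
RT = 220 + 55 × 2.250 = 343.75 ms.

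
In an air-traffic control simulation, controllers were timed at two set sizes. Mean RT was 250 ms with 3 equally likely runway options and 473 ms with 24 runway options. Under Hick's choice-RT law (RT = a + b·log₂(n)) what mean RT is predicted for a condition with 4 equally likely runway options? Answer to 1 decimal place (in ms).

Fit slope and intercept:
  b = (473 − 250) / (log₂ 24 − log₂ 3) = 223 / (4.5850 − 1.5850) = 74.333 ms/bit
  a = 250 − 74.333 × 1.5850 = 132.184 ms
Then RT(4) = 132.184 + 74.333 × log₂ 4 = 132.184 + 74.333 × 2 ≈ 280.851 ms.

280.9 ms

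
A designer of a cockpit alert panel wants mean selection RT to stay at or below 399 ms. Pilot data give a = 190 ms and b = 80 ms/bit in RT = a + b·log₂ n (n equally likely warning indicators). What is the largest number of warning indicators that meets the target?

6

80·log₂ n ≤ 399 − 190 = 209, giving log₂ n ≤ 2.6125 and n ≤ 6.116. The largest whole number is 6.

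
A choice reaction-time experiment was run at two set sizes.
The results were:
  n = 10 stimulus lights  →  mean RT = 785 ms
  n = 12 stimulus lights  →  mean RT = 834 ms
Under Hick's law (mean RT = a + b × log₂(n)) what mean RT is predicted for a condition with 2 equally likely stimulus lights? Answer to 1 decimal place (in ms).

With log₂ n on the abscissa the relation is linear; from the two conditions:
  b = (834 − 785) / (log₂ 12 − log₂ 10) = 49 / (3.5850 − 3.3219) = 186.287 ms/bit
  a = 785 − 186.287 × 3.3219 = 166.167 ms
Then RT(2) = 166.167 + 186.287 × log₂ 2 = 166.167 + 186.287 × 1 ≈ 352.454 ms.

352.5 ms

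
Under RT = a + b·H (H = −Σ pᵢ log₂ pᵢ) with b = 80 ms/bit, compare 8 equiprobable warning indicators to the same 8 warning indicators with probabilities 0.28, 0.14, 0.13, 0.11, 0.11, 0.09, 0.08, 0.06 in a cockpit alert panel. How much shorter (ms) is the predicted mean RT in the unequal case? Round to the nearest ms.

13 ms

Equiprobable entropy H₀ = log₂ 8 = 3.0000 bits.
Skewed entropy H = −Σ pᵢ log₂ pᵢ = 2.8422 bits.
ΔRT = b·(H₀ − H) = 80 × 0.1578 = 12.62 ms.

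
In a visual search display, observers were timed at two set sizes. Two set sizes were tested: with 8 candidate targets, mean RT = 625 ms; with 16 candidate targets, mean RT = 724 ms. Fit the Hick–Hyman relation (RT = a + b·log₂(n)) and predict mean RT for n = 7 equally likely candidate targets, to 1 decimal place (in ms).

Fit slope and intercept:
  b = (724 − 625) / (log₂ 16 − log₂ 8) = 99 / (4 − 3) = 99.000 ms/bit
  a = 625 − 99.000 × 3 = 328.000 ms
Then RT(7) = 328.000 + 99.000 × log₂ 7 = 328.000 + 99.000 × 2.8074 ≈ 605.928 ms.

605.9 ms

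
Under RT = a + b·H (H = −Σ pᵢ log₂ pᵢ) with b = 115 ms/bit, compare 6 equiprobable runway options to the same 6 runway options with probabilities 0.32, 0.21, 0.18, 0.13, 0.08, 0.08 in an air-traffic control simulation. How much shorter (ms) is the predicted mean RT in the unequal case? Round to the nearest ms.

The RT saving is b·ΔH. Equiprobable H₀ = log₂(6) = 2.5850 bits; with the given probabilities H = 2.4098 bits.
b·(H₀ − H) = 115 × (2.5850 − 2.4098) = 20.14 ms.

20 ms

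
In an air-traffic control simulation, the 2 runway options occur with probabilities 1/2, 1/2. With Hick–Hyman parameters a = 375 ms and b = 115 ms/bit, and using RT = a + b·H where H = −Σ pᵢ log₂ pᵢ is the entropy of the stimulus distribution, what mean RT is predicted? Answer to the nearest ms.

Each term −pᵢ log₂ pᵢ: 0.5·1 + 0.5·1; summed, H = 1.000 bits.
Mean RT = a + bH = 375 + 115·1.000 = 490.00 ms.

490 ms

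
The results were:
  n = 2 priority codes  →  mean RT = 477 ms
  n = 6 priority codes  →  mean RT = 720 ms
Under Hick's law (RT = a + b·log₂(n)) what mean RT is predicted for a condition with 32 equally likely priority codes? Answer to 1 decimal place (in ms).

RT is linear in log₂ n, so two points fix the line:
  b = (720 − 477) / (log₂ 6 − log₂ 2) = 243 / (2.5850 − 1) = 153.316 ms/bit
  a = 477 − 153.316 × 1 = 323.684 ms
Then RT(32) = 323.684 + 153.316 × log₂ 32 = 323.684 + 153.316 × 5 ≈ 1090.264 ms.

1090.3 ms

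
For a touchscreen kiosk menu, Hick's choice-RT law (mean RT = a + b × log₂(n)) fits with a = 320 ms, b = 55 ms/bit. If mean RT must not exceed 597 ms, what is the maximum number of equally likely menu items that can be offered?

Information budget: (597 − 320)/55 = 5.0364 bits, so n ≤ 2^5.0364 = 32.817 → at most 32.

32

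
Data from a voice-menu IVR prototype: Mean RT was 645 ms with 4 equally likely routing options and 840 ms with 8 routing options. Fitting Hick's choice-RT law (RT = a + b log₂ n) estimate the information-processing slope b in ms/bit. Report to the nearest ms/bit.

Slope: b = (840 − 645) / (log₂ 8 − log₂ 4) = 195/1.0000 = 195 ms/bit.

195 ms/bit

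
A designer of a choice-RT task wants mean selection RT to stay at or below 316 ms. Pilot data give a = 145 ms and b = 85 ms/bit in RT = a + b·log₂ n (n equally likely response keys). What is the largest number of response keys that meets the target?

Information budget: (316 − 145)/85 = 2.0118 bits, so n ≤ 2^2.0118 = 4.033 → at most 4.

4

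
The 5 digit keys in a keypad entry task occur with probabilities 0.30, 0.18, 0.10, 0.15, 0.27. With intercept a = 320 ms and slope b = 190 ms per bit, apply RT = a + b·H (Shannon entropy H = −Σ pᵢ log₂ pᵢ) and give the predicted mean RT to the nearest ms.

742 ms

Entropy contributions −pᵢ log₂ pᵢ: 0.5211, 0.4453, 0.3322, 0.4105, 0.5100; sum H = 2.2192 bits.
RT = a + bH = 320 + 190·2.2192 = 741.64 ms.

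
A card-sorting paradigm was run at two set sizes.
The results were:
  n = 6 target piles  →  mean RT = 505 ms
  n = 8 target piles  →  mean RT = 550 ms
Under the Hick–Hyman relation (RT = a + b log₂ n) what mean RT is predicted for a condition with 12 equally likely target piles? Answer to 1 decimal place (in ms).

Fit slope and intercept:
  b = (550 − 505) / (log₂ 8 − log₂ 6) = 45 / (3 − 2.5850) = 108.424 ms/bit
  a = 505 − 108.424 × 2.5850 = 224.728 ms
Then RT(12) = 224.728 + 108.424 × log₂ 12 = 224.728 + 108.424 × 3.5850 ≈ 613.424 ms.

613.4 ms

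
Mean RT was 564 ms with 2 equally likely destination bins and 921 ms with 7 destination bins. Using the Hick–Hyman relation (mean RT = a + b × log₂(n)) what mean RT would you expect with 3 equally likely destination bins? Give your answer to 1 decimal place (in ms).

679.5 ms

With log₂ n on the abscissa the relation is linear; from the two conditions:
  b = (921 − 564) / (log₂ 7 − log₂ 2) = 357 / (2.8074 − 1) = 197.526 ms/bit
  a = 564 − 197.526 × 1 = 366.474 ms
Then RT(3) = 366.474 + 197.526 × log₂ 3 = 366.474 + 197.526 × 1.5850 ≈ 679.545 ms.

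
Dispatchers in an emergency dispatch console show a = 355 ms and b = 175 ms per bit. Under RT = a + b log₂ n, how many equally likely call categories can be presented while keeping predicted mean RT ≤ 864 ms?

175·log₂ n ≤ 864 − 355 = 509, giving log₂ n ≤ 2.9086 and n ≤ 7.509. The largest whole number is 7.

7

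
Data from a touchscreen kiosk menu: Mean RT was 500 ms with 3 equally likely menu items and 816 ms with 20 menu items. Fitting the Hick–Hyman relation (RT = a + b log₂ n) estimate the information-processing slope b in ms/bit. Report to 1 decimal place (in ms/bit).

Slope: b = (816 − 500) / (log₂ 20 − log₂ 3) = 316/2.7370 = 115.456 ms/bit.

115.5 ms/bit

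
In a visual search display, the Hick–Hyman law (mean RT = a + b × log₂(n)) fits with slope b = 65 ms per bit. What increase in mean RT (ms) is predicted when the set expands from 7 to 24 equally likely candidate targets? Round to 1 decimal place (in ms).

ΔRT = (a + b log₂ n₂) − (a + b log₂ n₁) = b·(log₂ n₂ − log₂ n₁).
log₂(24) − log₂(7) = 4.5850 − 2.8074 = 1.7776.
ΔRT = 65 × 1.7776 = 115.544 ms.

115.5 ms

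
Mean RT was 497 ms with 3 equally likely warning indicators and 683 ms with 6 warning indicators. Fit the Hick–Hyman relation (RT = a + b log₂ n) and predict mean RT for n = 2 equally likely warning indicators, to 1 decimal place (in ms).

388.2 ms

Fit slope and intercept:
  b = (683 − 497) / (log₂ 6 − log₂ 3) = 186 / (2.5850 − 1.5850) = 186.000 ms/bit
  a = 497 − 186.000 × 1.5850 = 202.197 ms
Then RT(2) = 202.197 + 186.000 × log₂ 2 = 202.197 + 186.000 × 1 ≈ 388.197 ms.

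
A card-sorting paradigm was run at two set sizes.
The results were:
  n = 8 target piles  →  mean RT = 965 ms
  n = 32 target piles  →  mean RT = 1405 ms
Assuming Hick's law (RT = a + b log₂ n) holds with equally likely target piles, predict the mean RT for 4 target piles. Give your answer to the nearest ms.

745 ms

Solve the two-equation system in a and b:
  b = (1405 − 965) / (log₂ 32 − log₂ 8) = 440 / (5 − 3) = 220 ms/bit
  a = 965 − 220 × 3 = 305 ms
Then RT(4) = 305 + 220 × log₂ 4 = 305 + 220 × 2 ≈ 745.000 ms.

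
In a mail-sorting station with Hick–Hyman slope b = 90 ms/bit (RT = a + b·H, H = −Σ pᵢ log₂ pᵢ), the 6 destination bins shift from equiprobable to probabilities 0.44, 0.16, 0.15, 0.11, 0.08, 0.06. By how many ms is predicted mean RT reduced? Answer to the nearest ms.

Equiprobable entropy H₀ = log₂ 6 = 2.5850 bits.
Skewed entropy H = −Σ pᵢ log₂ pᵢ = 2.2400 bits.
ΔRT = b·(H₀ − H) = 90 × 0.3449 = 31.04 ms.

31 ms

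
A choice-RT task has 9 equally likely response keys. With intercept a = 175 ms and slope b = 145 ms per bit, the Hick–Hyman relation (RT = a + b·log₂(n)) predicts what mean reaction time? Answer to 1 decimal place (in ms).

log₂(9) = 3.1699 bits, so RT = 175 + 145 × 3.1699 ≈ 634.639 ms.

634.6 ms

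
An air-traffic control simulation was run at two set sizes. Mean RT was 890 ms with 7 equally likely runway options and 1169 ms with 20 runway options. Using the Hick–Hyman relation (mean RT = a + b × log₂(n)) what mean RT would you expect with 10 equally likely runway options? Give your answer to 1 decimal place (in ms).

984.8 ms

Solve the two-equation system in a and b:
  b = (1169 − 890) / (log₂ 20 − log₂ 7) = 279 / (4.3219 − 2.8074) = 184.210 ms/bit
  a = 890 − 184.210 × 2.8074 = 372.856 ms
Then RT(10) = 372.856 + 184.210 × log₂ 10 = 372.856 + 184.210 × 3.3219 ≈ 984.790 ms.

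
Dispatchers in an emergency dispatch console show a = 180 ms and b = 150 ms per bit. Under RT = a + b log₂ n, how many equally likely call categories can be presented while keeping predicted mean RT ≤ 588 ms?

Set 180 + 150·log₂ n ≤ 588 → log₂ n ≤ (588 − 180)/150 = 2.7200.
So n ≤ 2^2.7200 = 6.589; the largest integer n is 6.

6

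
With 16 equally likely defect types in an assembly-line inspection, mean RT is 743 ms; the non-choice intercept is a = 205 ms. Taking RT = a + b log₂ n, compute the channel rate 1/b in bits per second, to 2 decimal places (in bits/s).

Choice component = 743 − 205 = 538 ms over log₂(16) = 4 bits.
b = 538 / 4 = 134.500 ms/bit, so 1/b = 7.435 bits/s.

7.43 bits/s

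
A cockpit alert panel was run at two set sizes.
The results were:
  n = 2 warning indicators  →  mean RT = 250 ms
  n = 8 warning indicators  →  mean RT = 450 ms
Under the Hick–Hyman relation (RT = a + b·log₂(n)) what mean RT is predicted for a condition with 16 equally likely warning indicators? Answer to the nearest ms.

550 ms

With log₂ n on the abscissa the relation is linear; from the two conditions:
  b = (450 − 250) / (log₂ 8 − log₂ 2) = 200 / (3 − 1) = 100 ms/bit
  a = 250 − 100 × 1 = 150 ms
Then RT(16) = 150 + 100 × log₂ 16 = 150 + 100 × 4 ≈ 550.000 ms.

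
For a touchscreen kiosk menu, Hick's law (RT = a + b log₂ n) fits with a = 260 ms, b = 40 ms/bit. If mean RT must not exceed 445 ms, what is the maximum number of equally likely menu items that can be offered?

24

Information budget: (445 − 260)/40 = 4.6250 bits, so n ≤ 2^4.6250 = 24.675 → at most 24.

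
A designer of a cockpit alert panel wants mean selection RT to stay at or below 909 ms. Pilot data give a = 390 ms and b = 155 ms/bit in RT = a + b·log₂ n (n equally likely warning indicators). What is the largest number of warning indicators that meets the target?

Information budget: (909 − 390)/155 = 3.3484 bits, so n ≤ 2^3.3484 = 10.185 → at most 10.

10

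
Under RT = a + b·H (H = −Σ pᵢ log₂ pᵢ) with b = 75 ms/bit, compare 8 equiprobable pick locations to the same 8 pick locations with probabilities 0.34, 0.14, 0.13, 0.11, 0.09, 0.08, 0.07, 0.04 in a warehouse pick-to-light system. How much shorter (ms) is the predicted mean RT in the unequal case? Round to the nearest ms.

The RT saving is b·ΔH. Equiprobable H₀ = log₂(8) = 3.0000 bits; with the given probabilities H = 2.7177 bits.
b·(H₀ − H) = 75 × (3.0000 − 2.7177) = 21.17 ms.

21 ms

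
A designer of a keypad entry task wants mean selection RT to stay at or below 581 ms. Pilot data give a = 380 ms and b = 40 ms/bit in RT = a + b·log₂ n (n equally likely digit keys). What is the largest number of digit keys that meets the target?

Information budget: (581 − 380)/40 = 5.0250 bits, so n ≤ 2^5.0250 = 32.559 → at most 32.

32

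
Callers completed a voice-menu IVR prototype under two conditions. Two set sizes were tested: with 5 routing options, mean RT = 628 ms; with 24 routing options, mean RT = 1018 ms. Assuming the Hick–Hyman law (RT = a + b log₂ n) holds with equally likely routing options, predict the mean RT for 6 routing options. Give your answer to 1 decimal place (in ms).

673.3 ms

Fit slope and intercept:
  b = (1018 − 628) / (log₂ 24 − log₂ 5) = 390 / (4.5850 − 2.3219) = 172.335 ms/bit
  a = 628 − 172.335 × 2.3219 = 227.851 ms
Then RT(6) = 227.851 + 172.335 × log₂ 6 = 227.851 + 172.335 × 2.5850 ≈ 673.330 ms.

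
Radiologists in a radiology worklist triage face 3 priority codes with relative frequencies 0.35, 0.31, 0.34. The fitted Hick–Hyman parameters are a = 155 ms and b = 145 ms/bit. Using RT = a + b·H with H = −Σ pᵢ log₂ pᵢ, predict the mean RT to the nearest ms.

Entropy contributions −pᵢ log₂ pᵢ: 0.5301, 0.5238, 0.5292; sum H = 1.5831 bits.
RT = a + bH = 155 + 145·1.5831 = 384.54 ms.

385 ms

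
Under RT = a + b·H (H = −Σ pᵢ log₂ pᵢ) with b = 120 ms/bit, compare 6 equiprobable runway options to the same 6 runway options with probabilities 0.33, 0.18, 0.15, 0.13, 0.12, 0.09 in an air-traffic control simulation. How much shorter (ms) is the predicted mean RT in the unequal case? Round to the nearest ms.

17 ms

The RT saving is b·ΔH. Equiprobable H₀ = log₂(6) = 2.5850 bits; with the given probabilities H = 2.4460 bits.
b·(H₀ − H) = 120 × (2.5850 − 2.4460) = 16.67 ms.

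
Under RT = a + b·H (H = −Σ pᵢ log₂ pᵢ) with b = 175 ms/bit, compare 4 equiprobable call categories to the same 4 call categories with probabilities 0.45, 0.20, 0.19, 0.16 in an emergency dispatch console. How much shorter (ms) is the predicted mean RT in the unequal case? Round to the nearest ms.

The RT saving is b·ΔH. Equiprobable H₀ = log₂(4) = 2.0000 bits; with the given probabilities H = 1.8610 bits.
b·(H₀ − H) = 175 × (2.0000 − 1.8610) = 24.32 ms.

24 ms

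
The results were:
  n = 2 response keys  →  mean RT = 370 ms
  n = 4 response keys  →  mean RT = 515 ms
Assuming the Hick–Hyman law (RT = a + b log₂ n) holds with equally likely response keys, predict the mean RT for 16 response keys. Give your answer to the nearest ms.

805 ms

Fit slope and intercept:
  b = (515 − 370) / (log₂ 4 − log₂ 2) = 145 / (2 − 1) = 145 ms/bit
  a = 370 − 145 × 1 = 225 ms
Then RT(16) = 225 + 145 × log₂ 16 = 225 + 145 × 4 ≈ 805.000 ms.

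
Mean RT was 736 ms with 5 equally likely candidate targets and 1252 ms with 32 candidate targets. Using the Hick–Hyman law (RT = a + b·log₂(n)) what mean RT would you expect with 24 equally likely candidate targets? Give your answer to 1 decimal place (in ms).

1172.0 ms

With log₂ n on the abscissa the relation is linear; from the two conditions:
  b = (1252 − 736) / (log₂ 32 − log₂ 5) = 516 / (5 − 2.3219) = 192.676 ms/bit
  a = 736 − 192.676 × 2.3219 = 288.620 ms
Then RT(24) = 288.620 + 192.676 × log₂ 24 = 288.620 + 192.676 × 4.5850 ≈ 1172.032 ms.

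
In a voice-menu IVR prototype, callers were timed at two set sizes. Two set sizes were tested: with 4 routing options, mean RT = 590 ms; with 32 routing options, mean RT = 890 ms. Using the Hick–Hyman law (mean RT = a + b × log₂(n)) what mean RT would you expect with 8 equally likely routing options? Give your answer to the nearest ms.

690 ms

Solve the two-equation system in a and b:
  b = (890 − 590) / (log₂ 32 − log₂ 4) = 300 / (5 − 2) = 100 ms/bit
  a = 590 − 100 × 2 = 390 ms
Then RT(8) = 390 + 100 × log₂ 8 = 390 + 100 × 3 ≈ 690.000 ms.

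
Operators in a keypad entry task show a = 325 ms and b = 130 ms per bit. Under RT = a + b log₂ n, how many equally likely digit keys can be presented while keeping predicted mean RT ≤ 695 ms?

130·log₂ n ≤ 695 − 325 = 370, giving log₂ n ≤ 2.8462 and n ≤ 7.191. The largest whole number is 7.

7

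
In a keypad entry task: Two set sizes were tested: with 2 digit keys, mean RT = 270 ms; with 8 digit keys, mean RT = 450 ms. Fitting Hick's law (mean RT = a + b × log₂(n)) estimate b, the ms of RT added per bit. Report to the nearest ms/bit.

90 ms/bit

Slope: b = (450 − 270) / (log₂ 8 − log₂ 2) = 180/2.0000 = 90 ms/bit.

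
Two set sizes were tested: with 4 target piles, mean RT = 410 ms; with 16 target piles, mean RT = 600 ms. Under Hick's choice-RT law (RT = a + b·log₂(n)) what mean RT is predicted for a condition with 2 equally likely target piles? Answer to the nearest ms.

Solve the two-equation system in a and b:
  b = (600 − 410) / (log₂ 16 − log₂ 4) = 190 / (4 − 2) = 95 ms/bit
  a = 410 − 95 × 2 = 220 ms
Then RT(2) = 220 + 95 × log₂ 2 = 220 + 95 × 1 ≈ 315.000 ms.

315 ms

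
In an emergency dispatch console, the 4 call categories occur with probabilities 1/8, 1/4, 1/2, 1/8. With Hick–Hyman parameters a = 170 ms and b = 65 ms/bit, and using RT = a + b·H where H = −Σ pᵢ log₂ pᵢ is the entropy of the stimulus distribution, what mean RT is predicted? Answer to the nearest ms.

284 ms

H = −Σ pᵢ log₂ pᵢ = 0.125·3 + 0.25·2 + 0.5·1 + 0.125·3 = 1.750 bits.
RT = 170 + 65 × 1.750 = 283.75 ms.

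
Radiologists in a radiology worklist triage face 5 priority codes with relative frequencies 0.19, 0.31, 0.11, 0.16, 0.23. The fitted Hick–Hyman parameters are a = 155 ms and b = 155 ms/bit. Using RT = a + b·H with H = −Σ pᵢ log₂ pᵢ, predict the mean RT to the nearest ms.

H = 0.19·log₂(1/0.19) + 0.31·log₂(1/0.31) + 0.11·log₂(1/0.11) + 0.16·log₂(1/0.16) + 0.23·log₂(1/0.23) = 2.2400 bits.
RT = 155 + 155 × 2.2400 = 502.20 ms.

502 ms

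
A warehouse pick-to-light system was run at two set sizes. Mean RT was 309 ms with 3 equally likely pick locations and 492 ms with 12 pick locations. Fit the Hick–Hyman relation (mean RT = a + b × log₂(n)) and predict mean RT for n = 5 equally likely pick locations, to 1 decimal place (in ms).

Fit slope and intercept:
  b = (492 − 309) / (log₂ 12 − log₂ 3) = 183 / (3.5850 − 1.5850) = 91.500 ms/bit
  a = 309 − 91.500 × 1.5850 = 163.976 ms
Then RT(5) = 163.976 + 91.500 × log₂ 5 = 163.976 + 91.500 × 2.3219 ≈ 376.432 ms.

376.4 ms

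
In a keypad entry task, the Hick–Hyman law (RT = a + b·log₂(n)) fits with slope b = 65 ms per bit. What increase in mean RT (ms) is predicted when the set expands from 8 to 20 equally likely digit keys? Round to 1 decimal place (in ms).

The intercept a cancels: ΔRT = b·(log₂ n₂ − log₂ n₁) = b·log₂(n₂/n₁).
log₂(20) − log₂(8) = 4.3219 − 3 = 1.3219.
ΔRT = 65 × 1.3219 = 85.925 ms.

85.9 ms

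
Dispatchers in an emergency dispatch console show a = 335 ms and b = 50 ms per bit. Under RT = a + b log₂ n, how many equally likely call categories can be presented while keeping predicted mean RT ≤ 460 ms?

Information budget: (460 − 335)/50 = 2.5000 bits, so n ≤ 2^2.5000 = 5.657 → at most 5.

5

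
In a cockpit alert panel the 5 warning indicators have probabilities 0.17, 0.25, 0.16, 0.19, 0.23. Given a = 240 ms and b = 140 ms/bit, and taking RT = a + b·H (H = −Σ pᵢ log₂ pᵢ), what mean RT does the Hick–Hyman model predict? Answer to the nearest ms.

H = 0.17·log₂(1/0.17) + 0.25·log₂(1/0.25) + 0.16·log₂(1/0.16) + 0.19·log₂(1/0.19) + 0.23·log₂(1/0.23) = 2.3005 bits.
RT = 240 + 140 × 2.3005 = 562.07 ms.

562 ms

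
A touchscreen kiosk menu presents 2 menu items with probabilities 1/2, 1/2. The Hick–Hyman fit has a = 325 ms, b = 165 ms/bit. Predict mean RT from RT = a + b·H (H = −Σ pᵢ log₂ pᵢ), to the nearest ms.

H = −Σ pᵢ log₂ pᵢ = 0.5·1 + 0.5·1 = 1.000 bits.
RT = 325 + 165 × 1.000 = 490.00 ms.

490 ms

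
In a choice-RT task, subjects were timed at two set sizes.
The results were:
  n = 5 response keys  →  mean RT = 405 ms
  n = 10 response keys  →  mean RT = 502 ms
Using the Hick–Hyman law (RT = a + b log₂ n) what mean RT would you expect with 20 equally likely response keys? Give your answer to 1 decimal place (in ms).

599.0 ms

Solve the two-equation system in a and b:
  b = (502 − 405) / (log₂ 10 − log₂ 5) = 97 / (3.3219 − 2.3219) = 97.000 ms/bit
  a = 405 − 97.000 × 2.3219 = 179.773 ms
Then RT(20) = 179.773 + 97.000 × log₂ 20 = 179.773 + 97.000 × 4.3219 ≈ 599.000 ms.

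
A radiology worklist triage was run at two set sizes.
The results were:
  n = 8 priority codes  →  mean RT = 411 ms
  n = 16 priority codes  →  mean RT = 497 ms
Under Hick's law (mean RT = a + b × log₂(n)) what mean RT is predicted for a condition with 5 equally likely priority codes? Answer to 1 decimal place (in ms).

352.7 ms

Solve the two-equation system in a and b:
  b = (497 − 411) / (log₂ 16 − log₂ 8) = 86 / (4 − 3) = 86.000 ms/bit
  a = 411 − 86.000 × 3 = 153.000 ms
Then RT(5) = 153.000 + 86.000 × log₂ 5 = 153.000 + 86.000 × 2.3219 ≈ 352.686 ms.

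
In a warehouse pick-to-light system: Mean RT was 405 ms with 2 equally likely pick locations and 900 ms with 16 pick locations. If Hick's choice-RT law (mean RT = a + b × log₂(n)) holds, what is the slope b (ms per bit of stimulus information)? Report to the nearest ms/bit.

b = (RT₂ − RT₁)/(log₂ n₂ − log₂ n₁) = (900 − 405)/(4 − 1) = 165 ms/bit.

165 ms/bit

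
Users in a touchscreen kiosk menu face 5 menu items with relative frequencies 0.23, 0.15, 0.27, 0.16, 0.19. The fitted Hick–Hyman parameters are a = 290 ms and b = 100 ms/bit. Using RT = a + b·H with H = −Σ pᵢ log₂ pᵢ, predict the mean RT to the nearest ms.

H = 0.23·log₂(1/0.23) + 0.15·log₂(1/0.15) + 0.27·log₂(1/0.27) + 0.16·log₂(1/0.16) + 0.19·log₂(1/0.19) = 2.2865 bits.
RT = 290 + 100 × 2.2865 = 518.65 ms.

519 ms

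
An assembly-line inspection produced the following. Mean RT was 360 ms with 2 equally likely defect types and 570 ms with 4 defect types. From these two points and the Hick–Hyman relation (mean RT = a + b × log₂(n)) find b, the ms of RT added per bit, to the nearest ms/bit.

The slope on a log₂ axis is (570 − 360) / (2 − 1) = 210 ms/bit.

210 ms/bit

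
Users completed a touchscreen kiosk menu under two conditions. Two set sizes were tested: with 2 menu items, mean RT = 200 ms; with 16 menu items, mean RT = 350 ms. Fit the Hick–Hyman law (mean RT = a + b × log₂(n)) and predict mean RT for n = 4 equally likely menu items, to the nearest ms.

With log₂ n on the abscissa the relation is linear; from the two conditions:
  b = (350 − 200) / (log₂ 16 − log₂ 2) = 150 / (4 − 1) = 50 ms/bit
  a = 200 − 50 × 1 = 150 ms
Then RT(4) = 150 + 50 × log₂ 4 = 150 + 50 × 2 ≈ 250.000 ms.

250 ms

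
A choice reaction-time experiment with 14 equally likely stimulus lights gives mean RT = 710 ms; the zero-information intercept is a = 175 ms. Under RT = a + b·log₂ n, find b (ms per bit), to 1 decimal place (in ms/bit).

140.5 ms/bit

log₂(14) = 3.8074 bits.
b = (RT − a)/log₂ n = (710 − 175) / 3.8074 = 140.518 ms/bit.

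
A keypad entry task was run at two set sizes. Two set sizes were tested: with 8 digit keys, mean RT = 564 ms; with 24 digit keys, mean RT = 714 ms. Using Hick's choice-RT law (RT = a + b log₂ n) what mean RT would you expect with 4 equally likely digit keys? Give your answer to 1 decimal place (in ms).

469.4 ms

Solve the two-equation system in a and b:
  b = (714 − 564) / (log₂ 24 − log₂ 8) = 150 / (4.5850 − 3) = 94.639 ms/bit
  a = 564 − 94.639 × 3 = 280.082 ms
Then RT(4) = 280.082 + 94.639 × log₂ 4 = 280.082 + 94.639 × 2 ≈ 469.361 ms.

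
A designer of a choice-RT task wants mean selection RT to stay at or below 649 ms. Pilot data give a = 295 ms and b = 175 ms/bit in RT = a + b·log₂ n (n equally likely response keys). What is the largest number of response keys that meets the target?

4

175·log₂ n ≤ 649 − 295 = 354, giving log₂ n ≤ 2.0229 and n ≤ 4.064. The largest whole number is 4.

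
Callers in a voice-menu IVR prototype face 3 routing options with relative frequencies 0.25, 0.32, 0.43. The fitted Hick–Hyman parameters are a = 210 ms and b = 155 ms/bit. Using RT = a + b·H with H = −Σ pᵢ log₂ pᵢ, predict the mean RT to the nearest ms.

450 ms

Entropy contributions −pᵢ log₂ pᵢ: 0.5000, 0.5260, 0.5236; sum H = 1.5496 bits.
RT = a + bH = 210 + 155·1.5496 = 450.19 ms.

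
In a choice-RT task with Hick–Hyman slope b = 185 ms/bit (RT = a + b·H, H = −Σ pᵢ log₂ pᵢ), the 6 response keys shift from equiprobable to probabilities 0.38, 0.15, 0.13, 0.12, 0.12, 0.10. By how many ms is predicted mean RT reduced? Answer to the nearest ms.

Equiprobable entropy H₀ = log₂ 6 = 2.5850 bits.
Skewed entropy H = −Σ pᵢ log₂ pᵢ = 2.3900 bits.
ΔRT = b·(H₀ − H) = 185 × 0.1950 = 36.07 ms.

36 ms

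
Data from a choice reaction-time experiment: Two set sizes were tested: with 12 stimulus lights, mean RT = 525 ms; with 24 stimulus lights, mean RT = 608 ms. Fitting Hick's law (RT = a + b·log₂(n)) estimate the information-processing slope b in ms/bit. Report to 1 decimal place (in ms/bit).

83.0 ms/bit

Slope: b = (608 − 525) / (log₂ 24 − log₂ 12) = 83/1.0000 = 83.000 ms/bit.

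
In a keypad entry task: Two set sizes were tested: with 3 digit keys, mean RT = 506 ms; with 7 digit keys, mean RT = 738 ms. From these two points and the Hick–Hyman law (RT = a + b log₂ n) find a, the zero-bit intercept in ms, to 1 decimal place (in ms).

205.2 ms

Slope: b = (738 − 506) / (log₂ 7 − log₂ 3) = 232/1.2224 = 189.792 ms/bit.
Intercept: a = 506 − 189.792·log₂(3) = 205.187 ms.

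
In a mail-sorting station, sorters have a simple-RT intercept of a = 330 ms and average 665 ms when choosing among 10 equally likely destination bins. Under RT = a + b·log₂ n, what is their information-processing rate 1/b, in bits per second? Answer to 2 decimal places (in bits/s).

9.92 bits/s

Choice component = 665 − 330 = 335 ms over log₂(10) = 3.3219 bits.
b = 335 / 3.3219 = 100.845 ms/bit, so 1/b = 9.916 bits/s.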